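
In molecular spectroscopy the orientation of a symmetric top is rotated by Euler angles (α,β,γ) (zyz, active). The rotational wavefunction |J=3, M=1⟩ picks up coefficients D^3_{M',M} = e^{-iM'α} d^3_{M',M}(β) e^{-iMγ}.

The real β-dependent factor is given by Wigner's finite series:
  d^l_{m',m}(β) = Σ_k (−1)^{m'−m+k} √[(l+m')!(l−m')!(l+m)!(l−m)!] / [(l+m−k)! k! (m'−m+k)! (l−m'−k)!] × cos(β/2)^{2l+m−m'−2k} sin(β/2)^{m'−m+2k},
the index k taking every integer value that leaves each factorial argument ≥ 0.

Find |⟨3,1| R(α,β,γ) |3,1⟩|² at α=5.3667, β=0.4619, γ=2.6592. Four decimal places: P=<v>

Split into d^3_{1,1}(β=0.4619) × two z-phases.
Half-angle: c=0.973449, s=0.228902. N=√(24·2·24·2)=48.000000
k: max(0,(1)−(1))=0 … min(3+(1),3−(1))=2
  k=0: (−1)^0·48.0000/(48)·0.9734^6·0.2289^0 = +0.850903
  k=1: (−1)^1·48.0000/(6)·0.9734^4·0.2289^2 = -0.376395
  k=2: (−1)^2·48.0000/(8)·0.9734^2·0.2289^4 = +0.015609
d^3_{1,1}(0.4619) = +0.850903 -0.376395 +0.015609 = +0.490117
|D^3_{1,1}|² = |d^3_{1,1}(β)|² = (+0.490117)² = 0.240215 (the z-rotation phases have unit modulus)

P=0.2402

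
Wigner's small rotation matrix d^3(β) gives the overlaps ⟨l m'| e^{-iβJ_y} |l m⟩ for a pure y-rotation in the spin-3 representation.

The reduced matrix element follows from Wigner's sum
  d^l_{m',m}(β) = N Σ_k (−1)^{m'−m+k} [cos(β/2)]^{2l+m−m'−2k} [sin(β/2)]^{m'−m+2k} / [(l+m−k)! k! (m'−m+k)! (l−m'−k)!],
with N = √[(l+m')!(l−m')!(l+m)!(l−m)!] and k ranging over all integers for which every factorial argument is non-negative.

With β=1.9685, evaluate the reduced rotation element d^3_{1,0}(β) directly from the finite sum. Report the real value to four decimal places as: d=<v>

d^3_{1,0}(β=1.9685) via Wigner's sum:
c=cos(1.9685/2)=0.553488, s=sin(1.9685/2)=0.832857; N=√[24·2·6·6]=41.569219
Admissible k: 0..2 (factorial args all ≥0)
  k=0: (−1)^1·41.5692/(12)·0.5535^5·0.8329^1 = -0.149866
  k=1: (−1)^2·41.5692/(4)·0.5535^3·0.8329^3 = +1.018000
  k=2: (−1)^3·41.5692/(12)·0.5535^1·0.8329^5 = -0.768337
d^3_{1,0}(1.9685) = -0.149866 +1.018000 -0.768337 = +0.099798

d=0.0998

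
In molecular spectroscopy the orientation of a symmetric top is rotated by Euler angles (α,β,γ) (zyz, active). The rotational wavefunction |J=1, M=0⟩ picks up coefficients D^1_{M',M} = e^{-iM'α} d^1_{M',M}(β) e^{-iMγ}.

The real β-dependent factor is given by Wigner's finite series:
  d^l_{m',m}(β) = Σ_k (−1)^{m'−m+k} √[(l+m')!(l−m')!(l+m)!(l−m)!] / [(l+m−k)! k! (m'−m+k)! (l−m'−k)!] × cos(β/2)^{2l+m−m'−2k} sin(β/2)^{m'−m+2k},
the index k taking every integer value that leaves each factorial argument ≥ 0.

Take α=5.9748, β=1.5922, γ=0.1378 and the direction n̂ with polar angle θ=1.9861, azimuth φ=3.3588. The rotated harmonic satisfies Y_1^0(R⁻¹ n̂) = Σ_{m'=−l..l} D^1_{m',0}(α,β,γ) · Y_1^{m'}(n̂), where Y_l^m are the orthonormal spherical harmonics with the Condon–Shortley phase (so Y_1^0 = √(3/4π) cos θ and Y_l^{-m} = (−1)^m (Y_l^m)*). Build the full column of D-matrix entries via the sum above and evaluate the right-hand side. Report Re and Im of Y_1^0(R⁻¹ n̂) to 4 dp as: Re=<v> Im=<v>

Re=-0.3824 Im=0.0000

Need the full column D^1_{m',0} for m'=−1..1 at α=5.9748, β=1.5922, γ=0.1378.
cos(β/2)=0.699499, sin(β/2)=0.714633
d^1_{-1,0}: single k=1 term ⇒ +0.706945;  D = +0.673595-0.214572i
d^1_{0,0}: k∈[0..1] ⇒ +0.489299 -0.510701 = -0.021402;  D = -0.021402+0.000000i
d^1_{1,0}: single k=0 term ⇒ -0.706945;  D = -0.673595-0.214572i
Y_1^{m'}(θ=1.9861,φ=3.3588) and Σ D·Y over m':
  (+0.6736-0.2146i)·(-0.3087+0.0681i)  (-0.0214+0.0000i)·(-0.1971+0.0000i)  (-0.6736-0.2146i)·(+0.3087+0.0681i)
Y_1^0(R⁻¹ n̂) = -0.382418+0.000000i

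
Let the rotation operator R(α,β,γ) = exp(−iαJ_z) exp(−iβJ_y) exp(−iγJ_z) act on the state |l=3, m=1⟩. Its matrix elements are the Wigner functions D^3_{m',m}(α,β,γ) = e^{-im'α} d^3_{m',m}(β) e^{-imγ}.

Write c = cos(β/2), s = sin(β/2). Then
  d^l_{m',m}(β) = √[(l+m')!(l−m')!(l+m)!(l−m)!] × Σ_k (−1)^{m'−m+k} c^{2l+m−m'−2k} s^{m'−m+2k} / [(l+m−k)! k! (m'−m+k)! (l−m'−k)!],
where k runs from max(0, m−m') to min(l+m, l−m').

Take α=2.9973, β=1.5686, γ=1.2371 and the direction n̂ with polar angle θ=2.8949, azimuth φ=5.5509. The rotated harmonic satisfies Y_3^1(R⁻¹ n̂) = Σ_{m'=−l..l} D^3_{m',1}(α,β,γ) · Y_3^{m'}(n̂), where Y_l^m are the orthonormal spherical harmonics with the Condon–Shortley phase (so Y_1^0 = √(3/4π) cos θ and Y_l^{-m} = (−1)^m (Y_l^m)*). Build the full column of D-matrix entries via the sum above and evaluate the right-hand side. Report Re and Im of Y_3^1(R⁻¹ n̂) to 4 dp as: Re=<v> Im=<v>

Need the full column D^3_{m',1} for m'=−3..3 at α=2.9973, β=1.5686, γ=1.2371.
cos(β/2)=0.707883, sin(β/2)=0.706330
d^3_{-3,1}: single k=4 term ⇒ +0.483057;  D = +0.047832+0.480683i
d^3_{-2,1}: k∈[3..4] ⇒ +0.790564 -0.393549 = +0.397014;  D = +0.017904-0.396610i
d^3_{-1,1}: k∈[2..4] ⇒ +0.751644 -0.997799 +0.124178 = -0.121977;  D = +0.022965-0.119796i
d^3_{0,1}: k∈[1..3] ⇒ +0.434916 -1.299029 +0.431112 = -0.433001;  D = -0.141824+0.409116i
d^3_{1,1}: k∈[0..2] ⇒ +0.125825 -1.002191 +0.748349 = -0.128017;  D = +0.058887-0.113669i
d^3_{2,1}: k∈[0..1] ⇒ -0.397022 +0.790564 = +0.393542;  D = +0.229392-0.319773i
d^3_{3,1}: single k=0 term ⇒ +0.485184;  D = -0.336558+0.349474i
Y_3^{m'}(θ=2.8949,φ=5.5509) and Σ D·Y over m':
  (+0.0478+0.4807i)·(-0.0036+0.0049i)  (+0.0179-0.3966i)·(-0.0063-0.0588i)  (+0.0230-0.1198i)·(+0.2173+0.1953i)  (-0.1418+0.4091i)·(-0.6159+0.0000i)  (+0.0589-0.1137i)·(-0.2173+0.1953i)  (+0.2294-0.3198i)·(-0.0063+0.0588i)  (-0.3366+0.3495i)·(+0.0036+0.0049i)
Y_3^1(R⁻¹ n̂) = +0.113620-0.222273i

Re=0.1136 Im=-0.2223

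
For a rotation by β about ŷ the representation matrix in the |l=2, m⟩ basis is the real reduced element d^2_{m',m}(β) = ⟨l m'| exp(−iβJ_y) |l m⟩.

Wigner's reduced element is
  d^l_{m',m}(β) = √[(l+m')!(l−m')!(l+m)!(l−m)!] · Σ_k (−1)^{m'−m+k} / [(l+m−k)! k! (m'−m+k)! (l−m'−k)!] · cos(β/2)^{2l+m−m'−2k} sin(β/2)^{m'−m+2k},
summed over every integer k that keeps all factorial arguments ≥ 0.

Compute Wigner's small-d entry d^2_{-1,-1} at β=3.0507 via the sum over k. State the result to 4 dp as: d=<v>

d=-0.0062

d^2_{-1,-1}(β=3.0507) via Wigner's sum:
With c≡cos(β/2)=0.045431 and s≡sin(β/2)=0.998967, N=[1·6·1·6]^{1/2}=6.000000
k∈{0,1} keeps every argument non-negative
  k=0: (−1)^0·6.0000/(6)·0.0454^4·0.9990^0 = +0.000004
  k=1: (−1)^1·6.0000/(2)·0.0454^2·0.9990^2 = -0.006179
d^2_{-1,-1}(3.0507) = +0.000004 -0.006179 = -0.006175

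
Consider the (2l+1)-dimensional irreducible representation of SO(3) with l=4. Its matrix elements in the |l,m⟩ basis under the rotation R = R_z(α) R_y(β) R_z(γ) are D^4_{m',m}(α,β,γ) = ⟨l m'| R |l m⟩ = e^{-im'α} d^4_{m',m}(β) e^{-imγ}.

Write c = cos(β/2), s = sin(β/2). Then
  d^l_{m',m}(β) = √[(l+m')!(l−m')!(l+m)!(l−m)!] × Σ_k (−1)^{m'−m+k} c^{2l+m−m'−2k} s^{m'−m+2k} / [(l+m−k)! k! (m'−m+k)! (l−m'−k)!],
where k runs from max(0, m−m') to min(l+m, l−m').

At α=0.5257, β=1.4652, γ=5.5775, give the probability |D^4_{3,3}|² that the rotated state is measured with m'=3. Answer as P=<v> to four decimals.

P=0.1895

First d^4_{3,3}(β=1.4652), then the phase factors e^{-i(3)α} and e^{-i(3)γ}:
c=cos(1.4652/2)=0.743438, s=sin(1.4652/2)=0.668805; N=√[5040·1·5040·1]=5040.000000
Admissible k: 0..1 (factorial args all ≥0)
  k=0: (−1)^0·5040.0000/(5040)·0.7434^8·0.6688^0 = +0.093316
  k=1: (−1)^1·5040.0000/(720)·0.7434^6·0.6688^2 = -0.528647
d^4_{3,3}(1.4652) = +0.093316 -0.528647 = -0.435330
|D^4_{3,3}|² = |d^4_{3,3}(β)|² = (-0.435330)² = 0.189512 (the z-rotation phases have unit modulus)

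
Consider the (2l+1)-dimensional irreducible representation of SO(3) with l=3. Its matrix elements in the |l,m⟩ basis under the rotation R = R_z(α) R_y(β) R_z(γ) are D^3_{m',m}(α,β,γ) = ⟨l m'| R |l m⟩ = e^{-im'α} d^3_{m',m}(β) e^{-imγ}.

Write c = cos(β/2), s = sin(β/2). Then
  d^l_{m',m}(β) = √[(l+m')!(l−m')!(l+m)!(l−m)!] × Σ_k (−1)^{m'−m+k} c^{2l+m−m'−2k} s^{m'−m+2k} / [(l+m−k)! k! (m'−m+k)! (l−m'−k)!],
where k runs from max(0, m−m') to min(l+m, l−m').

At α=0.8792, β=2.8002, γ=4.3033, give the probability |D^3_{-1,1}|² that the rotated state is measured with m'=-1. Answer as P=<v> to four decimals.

Split into d^3_{-1,1}(β=2.8002) × two z-phases.
With c≡cos(β/2)=0.169869 and s≡sin(β/2)=0.985467, N=[2·24·24·2]^{1/2}=48.000000
k: max(0,(1)−(-1))=2 … min(3+(1),3−(-1))=4
  k=2: (−1)^0·48.0000/(8)·0.1699^4·0.9855^2 = +0.004852
  k=3: (−1)^1·48.0000/(6)·0.1699^2·0.9855^4 = -0.217713
  k=4: (−1)^2·48.0000/(48)·0.1699^0·0.9855^6 = +0.915908
d^3_{-1,1}(2.8002) = +0.004852 -0.217713 +0.915908 = +0.703047
|D^3_{-1,1}|² = |d^3_{-1,1}(β)|² = (+0.703047)² = 0.494275 (the z-rotation phases have unit modulus)

P=0.4943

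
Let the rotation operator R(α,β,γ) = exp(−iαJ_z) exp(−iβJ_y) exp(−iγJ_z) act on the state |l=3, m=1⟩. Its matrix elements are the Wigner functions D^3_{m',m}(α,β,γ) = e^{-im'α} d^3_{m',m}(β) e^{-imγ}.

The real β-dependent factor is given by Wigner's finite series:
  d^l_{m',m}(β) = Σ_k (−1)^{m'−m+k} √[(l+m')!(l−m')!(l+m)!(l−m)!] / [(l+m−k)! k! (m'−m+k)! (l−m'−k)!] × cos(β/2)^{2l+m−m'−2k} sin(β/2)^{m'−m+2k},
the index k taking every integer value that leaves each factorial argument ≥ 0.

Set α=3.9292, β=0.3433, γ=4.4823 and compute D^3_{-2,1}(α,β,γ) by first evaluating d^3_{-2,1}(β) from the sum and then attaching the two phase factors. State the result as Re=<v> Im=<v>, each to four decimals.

Re=-0.0289 Im=-0.0069

First d^3_{-2,1}(β=0.3433), then the phase factors e^{-i(-2)α} and e^{-i(1)γ}:
c=cos(0.3433/2)=0.985304, s=sin(0.3433/2)=0.170808; N=√[1·120·24·2]=75.894664
k: max(0,(1)−(-2))=3 … min(3+(1),3−(-2))=4
  k=3: (−1)^0·75.8947/(12)·0.9853^3·0.1708^3 = +0.030149
  k=4: (−1)^1·75.8947/(24)·0.9853^1·0.1708^5 = -0.000453
d^3_{-2,1}(0.3433) = +0.030149 -0.000453 = +0.029696
Phases: e^{-i·(-2)·3.9292}=-0.004418+0.999990i, e^{-i·(1)·4.4823}=-0.228064+0.973646i ⇒ D=-0.028883-0.006900i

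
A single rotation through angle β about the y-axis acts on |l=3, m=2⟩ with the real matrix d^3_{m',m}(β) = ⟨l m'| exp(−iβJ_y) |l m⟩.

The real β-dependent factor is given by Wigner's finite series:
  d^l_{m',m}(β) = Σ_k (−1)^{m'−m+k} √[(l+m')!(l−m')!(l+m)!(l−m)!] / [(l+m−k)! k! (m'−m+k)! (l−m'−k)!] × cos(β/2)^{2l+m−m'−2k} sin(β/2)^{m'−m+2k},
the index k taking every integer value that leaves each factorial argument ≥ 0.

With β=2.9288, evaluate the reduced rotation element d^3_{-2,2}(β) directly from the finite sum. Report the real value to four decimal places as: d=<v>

d^3_{-2,2}(β=2.9288) via Wigner's sum:
c=cos(2.9288/2)=0.106196, s=sin(2.9288/2)=0.994345; N=√[1·120·120·1]=120.000000
k: max(0,(2)−(-2))=4 … min(3+(2),3−(-2))=5
  k=4: (−1)^0·120.0000/(24)·0.1062^2·0.9943^4 = +0.055123
  k=5: (−1)^1·120.0000/(120)·0.1062^0·0.9943^6 = -0.966548
d^3_{-2,2}(2.9288) = +0.055123 -0.966548 = -0.911425

d=-0.9114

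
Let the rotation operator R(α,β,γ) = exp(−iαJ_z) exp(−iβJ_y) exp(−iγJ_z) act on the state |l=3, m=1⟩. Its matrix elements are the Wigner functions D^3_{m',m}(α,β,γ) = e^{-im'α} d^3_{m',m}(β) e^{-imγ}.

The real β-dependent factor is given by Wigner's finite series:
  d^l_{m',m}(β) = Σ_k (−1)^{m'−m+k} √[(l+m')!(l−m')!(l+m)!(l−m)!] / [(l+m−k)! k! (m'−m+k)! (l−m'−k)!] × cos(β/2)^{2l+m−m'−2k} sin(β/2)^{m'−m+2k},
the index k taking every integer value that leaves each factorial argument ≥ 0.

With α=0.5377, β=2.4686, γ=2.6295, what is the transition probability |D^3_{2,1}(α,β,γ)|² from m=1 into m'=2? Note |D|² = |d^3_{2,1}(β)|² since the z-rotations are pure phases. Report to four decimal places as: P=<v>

P=0.0323

First d^3_{2,1}(β=2.4686), then the phase factors e^{-i(2)α} and e^{-i(1)γ}:
c=cos(2.4686/2)=0.330182, s=sin(2.4686/2)=0.943917; N=√[120·1·24·2]=75.894664
Admissible k: 0..1 (factorial args all ≥0)
  k=0: (−1)^1·75.8947/(24)·0.3302^5·0.9439^1 = -0.011714
  k=1: (−1)^2·75.8947/(12)·0.3302^3·0.9439^3 = +0.191466
d^3_{2,1}(2.4686) = -0.011714 +0.191466 = +0.179752
|D^3_{2,1}|² = |d^3_{2,1}(β)|² = (+0.179752)² = 0.032311 (the z-rotation phases have unit modulus)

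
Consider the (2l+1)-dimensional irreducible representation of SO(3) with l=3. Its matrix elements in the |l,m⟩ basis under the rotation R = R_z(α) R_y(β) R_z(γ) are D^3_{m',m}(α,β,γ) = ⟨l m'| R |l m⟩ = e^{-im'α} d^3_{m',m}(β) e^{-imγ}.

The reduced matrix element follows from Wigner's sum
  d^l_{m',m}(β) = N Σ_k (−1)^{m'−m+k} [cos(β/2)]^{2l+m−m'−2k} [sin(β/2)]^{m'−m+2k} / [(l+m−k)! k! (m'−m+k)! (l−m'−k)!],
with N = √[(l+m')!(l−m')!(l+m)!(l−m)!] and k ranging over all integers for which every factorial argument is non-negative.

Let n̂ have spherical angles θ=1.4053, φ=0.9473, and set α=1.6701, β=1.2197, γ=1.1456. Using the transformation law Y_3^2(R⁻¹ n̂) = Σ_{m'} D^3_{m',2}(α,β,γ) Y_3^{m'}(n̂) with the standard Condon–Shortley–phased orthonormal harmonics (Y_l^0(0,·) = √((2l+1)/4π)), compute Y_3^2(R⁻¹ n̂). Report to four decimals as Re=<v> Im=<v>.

Need the full column D^3_{m',2} for m'=−3..3 at α=1.6701, β=1.2197, γ=1.1456.
cos(β/2)=0.819734, sin(β/2)=0.572745
d^3_{-3,2}: single k=5 term ⇒ +0.123752;  D = -0.112871+0.050743i
d^3_{-2,2}: k∈[4..5] ⇒ +0.361543 -0.035299 = +0.326243;  D = +0.162612+0.282829i
d^3_{-1,2}: k∈[3..4] ⇒ +0.654533 -0.159764 = +0.494769;  D = +0.402366-0.287921i
d^3_{0,2}: k∈[2..3] ⇒ +0.811286 -0.396050 = +0.415236;  D = -0.273926-0.312066i
d^3_{1,2}: k∈[1..2] ⇒ +0.670387 -0.654533 = +0.015854;  D = -0.010819+0.011588i
d^3_{2,2}: k∈[0..1] ⇒ +0.303415 -0.740600 = -0.437184;  D = -0.347563-0.265199i
d^3_{3,2}: single k=0 term ⇒ -0.519279;  D = -0.272519+0.442024i
Y_3^{m'}(θ=1.4053,φ=0.9473) and Σ D·Y over m':
  (-0.1129+0.0507i)·(-0.3825-0.1182i)  (+0.1626+0.2828i)·(-0.0521-0.1553i)  (+0.4024-0.2879i)·(-0.1609+0.2237i)  (-0.2739-0.3121i)·(-0.1761+0.0000i)  (-0.0108+0.0116i)·(+0.1609+0.2237i)  (-0.3476-0.2652i)·(-0.0521+0.1553i)  (-0.2725+0.4420i)·(+0.3825-0.1182i)
Y_3^2(R⁻¹ n̂) = +0.135491+0.305789i

Re=0.1355 Im=0.3058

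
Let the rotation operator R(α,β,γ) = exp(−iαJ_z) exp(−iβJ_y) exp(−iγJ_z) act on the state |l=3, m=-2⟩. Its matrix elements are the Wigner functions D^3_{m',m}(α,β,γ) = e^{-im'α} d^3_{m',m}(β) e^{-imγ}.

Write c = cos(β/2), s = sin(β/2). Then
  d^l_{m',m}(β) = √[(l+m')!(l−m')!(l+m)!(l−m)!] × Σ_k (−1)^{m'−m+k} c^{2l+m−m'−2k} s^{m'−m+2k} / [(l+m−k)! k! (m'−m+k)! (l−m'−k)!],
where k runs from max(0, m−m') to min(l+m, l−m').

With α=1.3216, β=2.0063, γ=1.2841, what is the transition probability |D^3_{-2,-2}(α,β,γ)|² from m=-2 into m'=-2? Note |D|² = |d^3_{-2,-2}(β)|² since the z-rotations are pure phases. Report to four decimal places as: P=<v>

P=0.0745

First d^3_{-2,-2}(β=2.0063), then the phase factors e^{-i(-2)α} and e^{-i(-2)γ}:
c=cos(2.0063/2)=0.537649, s=sin(2.0063/2)=0.843169; N=√[1·120·1·120]=120.000000
Admissible k: 0..1 (factorial args all ≥0)
  k=0: (−1)^0·120.0000/(120)·0.5376^6·0.8432^0 = +0.024154
  k=1: (−1)^1·120.0000/(24)·0.5376^4·0.8432^2 = -0.297026
d^3_{-2,-2}(2.0063) = +0.024154 -0.297026 = -0.272872
|D^3_{-2,-2}|² = |d^3_{-2,-2}(β)|² = (-0.272872)² = 0.074459 (the z-rotation phases have unit modulus)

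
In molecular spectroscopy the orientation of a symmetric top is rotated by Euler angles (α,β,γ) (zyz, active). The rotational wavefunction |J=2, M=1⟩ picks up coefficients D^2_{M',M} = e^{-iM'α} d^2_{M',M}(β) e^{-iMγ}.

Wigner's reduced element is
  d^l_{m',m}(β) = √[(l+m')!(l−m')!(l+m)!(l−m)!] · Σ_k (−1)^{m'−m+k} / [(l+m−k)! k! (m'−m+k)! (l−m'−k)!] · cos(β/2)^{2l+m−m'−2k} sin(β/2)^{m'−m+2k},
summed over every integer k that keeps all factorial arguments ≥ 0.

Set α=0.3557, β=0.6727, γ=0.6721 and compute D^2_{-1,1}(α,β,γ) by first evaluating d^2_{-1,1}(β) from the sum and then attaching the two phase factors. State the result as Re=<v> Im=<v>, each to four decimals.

First d^2_{-1,1}(β=0.6727), then the phase factors e^{-i(-1)α} and e^{-i(1)γ}:
c=cos(0.6727/2)=0.943966, s=sin(0.6727/2)=0.330044; N=√[1·6·6·1]=6.000000
The bounds max(0,m−m')=2 and min(l+m,l−m')=3 give 2 terms
  k=2: (−1)^0·6.0000/(2)·0.9440^2·0.3300^2 = +0.291190
  k=3: (−1)^1·6.0000/(6)·0.9440^0·0.3300^4 = -0.011866
d^2_{-1,1}(0.6727) = +0.291190 -0.011866 = +0.279325
Phases: e^{-i·(-1)·0.3557}=+0.937403+0.348247i, e^{-i·(1)·0.6721}=+0.782516-0.622631i ⇒ D=+0.265460-0.086911i

Re=0.2655 Im=-0.0869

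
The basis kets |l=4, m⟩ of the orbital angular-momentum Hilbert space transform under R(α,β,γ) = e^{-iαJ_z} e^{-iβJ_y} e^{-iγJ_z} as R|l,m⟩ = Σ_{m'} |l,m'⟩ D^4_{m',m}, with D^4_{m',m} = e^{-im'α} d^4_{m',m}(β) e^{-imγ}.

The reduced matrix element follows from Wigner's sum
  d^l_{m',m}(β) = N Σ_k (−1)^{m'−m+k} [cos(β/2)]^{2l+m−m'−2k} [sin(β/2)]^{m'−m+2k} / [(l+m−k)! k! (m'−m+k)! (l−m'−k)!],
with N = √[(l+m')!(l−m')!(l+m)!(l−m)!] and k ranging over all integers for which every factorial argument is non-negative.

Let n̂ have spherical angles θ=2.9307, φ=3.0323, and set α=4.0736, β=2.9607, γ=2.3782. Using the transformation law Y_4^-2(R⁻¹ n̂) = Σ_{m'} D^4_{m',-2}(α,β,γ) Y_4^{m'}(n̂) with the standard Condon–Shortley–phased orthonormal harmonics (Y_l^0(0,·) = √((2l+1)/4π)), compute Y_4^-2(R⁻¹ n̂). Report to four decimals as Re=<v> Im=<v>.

Need the full column D^4_{m',-2} for m'=−4..4 at α=4.0736, β=2.9607, γ=2.3782.
cos(β/2)=0.090323, sin(β/2)=0.995913
d^4_{-4,-2}: single k=2 term ⇒ +0.000003;  D = -0.000002+0.000002i
d^4_{-3,-2}: k∈[1..2] ⇒ +0.000000 -0.000067 = -0.000066;  D = +0.000020+0.000063i
d^4_{-2,-2}: k∈[0..2] ⇒ +0.000000 -0.000006 +0.000982 = +0.000976;  D = +0.000921+0.000323i
d^4_{-1,-2}: k∈[0..2] ⇒ -0.000000 +0.000126 -0.010210 = -0.010084;  D = +0.008352-0.005650i
d^4_{0,-2}: k∈[0..2] ⇒ +0.000005 -0.001656 +0.075517 = +0.073866;  D = +0.003250-0.073794i
d^4_{1,-2}: k∈[0..2] ⇒ -0.000084 +0.015315 -0.372377 = -0.357147;  D = -0.277078-0.225348i
d^4_{2,-2}: k∈[0..2] ⇒ +0.000982 -0.095523 +0.967764 = +0.873224;  D = -0.846248+0.215368i
d^4_{3,-2}: k∈[0..1] ⇒ -0.008104 +0.328406 = +0.320302;  D = +0.121651-0.296301i
d^4_{4,-2}: single k=0 term ⇒ +0.042121;  D = +0.021744+0.036075i
Y_4^{m'}(θ=2.9307,φ=3.0323) and Σ D·Y over m':
  (-0.0000+0.0000i)·(+0.0008+0.0004i)  (+0.0000+0.0001i)·(+0.0106+0.0036i)  (+0.0009+0.0003i)·(+0.0815+0.0181i)  (+0.0084-0.0057i)·(+0.3555+0.0390i)  (+0.0032-0.0738i)·(+0.6680+0.0000i)  (-0.2771-0.2253i)·(-0.3555+0.0390i)  (-0.8462+0.2154i)·(+0.0815-0.0181i)  (+0.1217-0.2963i)·(-0.0106+0.0036i)  (+0.0217+0.0361i)·(+0.0008-0.0004i)
Y_4^-2(R⁻¹ n̂) = +0.047487+0.054845i

Re=0.0475 Im=0.0548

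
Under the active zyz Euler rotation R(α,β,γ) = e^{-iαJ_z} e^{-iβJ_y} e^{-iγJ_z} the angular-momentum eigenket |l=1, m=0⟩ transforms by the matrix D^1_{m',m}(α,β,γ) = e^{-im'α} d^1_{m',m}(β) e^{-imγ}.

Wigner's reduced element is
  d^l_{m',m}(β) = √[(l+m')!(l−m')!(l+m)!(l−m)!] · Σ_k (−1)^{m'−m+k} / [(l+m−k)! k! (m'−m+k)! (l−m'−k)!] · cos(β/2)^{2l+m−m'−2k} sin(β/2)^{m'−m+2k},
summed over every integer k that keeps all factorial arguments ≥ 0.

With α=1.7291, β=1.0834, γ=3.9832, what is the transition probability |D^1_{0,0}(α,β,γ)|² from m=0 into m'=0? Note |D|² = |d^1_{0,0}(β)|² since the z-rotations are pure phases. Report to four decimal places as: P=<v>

D^1_{0,0}(1.7291,1.0834,3.9832) = e^{-i·0·1.7291}·d^1_{0,0}(1.0834)·e^{-i·0·3.9832}. Compute d first:
c=cos(1.0834/2)=0.856833, s=sin(1.0834/2)=0.515593; N=√[1·1·1·1]=1.000000
The bounds max(0,m−m')=0 and min(l+m,l−m')=1 give 2 terms
  k=0: (−1)^0·1.0000/(1)·0.8568^2·0.5156^0 = +0.734163
  k=1: (−1)^1·1.0000/(1)·0.8568^0·0.5156^2 = -0.265837
d^1_{0,0}(1.0834) = +0.734163 -0.265837 = +0.468327
|D^1_{0,0}|² = |d^1_{0,0}(β)|² = (+0.468327)² = 0.219330 (the z-rotation phases have unit modulus)

P=0.2193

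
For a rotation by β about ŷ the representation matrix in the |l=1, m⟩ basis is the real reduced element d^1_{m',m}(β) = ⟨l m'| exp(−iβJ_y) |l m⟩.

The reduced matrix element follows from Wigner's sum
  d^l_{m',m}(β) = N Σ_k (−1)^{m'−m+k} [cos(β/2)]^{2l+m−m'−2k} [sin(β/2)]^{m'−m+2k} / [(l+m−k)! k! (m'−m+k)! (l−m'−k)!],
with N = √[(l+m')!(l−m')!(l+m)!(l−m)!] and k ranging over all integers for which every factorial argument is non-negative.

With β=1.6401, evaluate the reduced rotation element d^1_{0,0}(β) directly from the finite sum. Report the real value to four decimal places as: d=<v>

d^1_{0,0}(β=1.6401) via Wigner's sum:
c=cos(1.6401/2)=0.682185, s=sin(1.6401/2)=0.731180; N=√[1·1·1·1]=1.000000
The bounds max(0,m−m')=0 and min(l+m,l−m')=1 give 2 terms
  k=0: (−1)^0·1.0000/(1)·0.6822^2·0.7312^0 = +0.465376
  k=1: (−1)^1·1.0000/(1)·0.6822^0·0.7312^2 = -0.534624
d^1_{0,0}(1.6401) = +0.465376 -0.534624 = -0.069248

d=-0.0692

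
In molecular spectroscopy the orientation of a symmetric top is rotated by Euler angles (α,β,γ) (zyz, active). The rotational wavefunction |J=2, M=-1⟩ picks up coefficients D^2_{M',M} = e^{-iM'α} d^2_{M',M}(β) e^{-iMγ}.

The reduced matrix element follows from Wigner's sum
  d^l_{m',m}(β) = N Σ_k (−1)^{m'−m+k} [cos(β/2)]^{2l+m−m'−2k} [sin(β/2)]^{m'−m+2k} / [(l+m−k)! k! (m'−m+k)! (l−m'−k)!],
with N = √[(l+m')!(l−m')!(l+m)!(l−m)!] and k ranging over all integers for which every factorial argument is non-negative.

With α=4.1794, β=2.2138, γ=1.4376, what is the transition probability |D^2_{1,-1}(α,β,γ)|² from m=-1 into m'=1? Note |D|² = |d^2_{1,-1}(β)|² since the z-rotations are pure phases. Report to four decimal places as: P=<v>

D^2_{1,-1}(4.1794,2.2138,1.4376) = e^{-i·1·4.1794}·d^2_{1,-1}(2.2138)·e^{-i·-1·1.4376}. Compute d first:
With c≡cos(β/2)=0.447436 and s≡sin(β/2)=0.894316, N=[6·1·1·6]^{1/2}=6.000000
k: max(0,(-1)−(1))=0 … min(2+(-1),2−(1))=1
  k=0: (−1)^2·6.0000/(2)·0.4474^2·0.8943^2 = +0.480358
  k=1: (−1)^3·6.0000/(6)·0.4474^0·0.8943^4 = -0.639682
d^2_{1,-1}(2.2138) = +0.480358 -0.639682 = -0.159324
|D^2_{1,-1}|² = |d^2_{1,-1}(β)|² = (-0.159324)² = 0.025384 (the z-rotation phases have unit modulus)

P=0.0254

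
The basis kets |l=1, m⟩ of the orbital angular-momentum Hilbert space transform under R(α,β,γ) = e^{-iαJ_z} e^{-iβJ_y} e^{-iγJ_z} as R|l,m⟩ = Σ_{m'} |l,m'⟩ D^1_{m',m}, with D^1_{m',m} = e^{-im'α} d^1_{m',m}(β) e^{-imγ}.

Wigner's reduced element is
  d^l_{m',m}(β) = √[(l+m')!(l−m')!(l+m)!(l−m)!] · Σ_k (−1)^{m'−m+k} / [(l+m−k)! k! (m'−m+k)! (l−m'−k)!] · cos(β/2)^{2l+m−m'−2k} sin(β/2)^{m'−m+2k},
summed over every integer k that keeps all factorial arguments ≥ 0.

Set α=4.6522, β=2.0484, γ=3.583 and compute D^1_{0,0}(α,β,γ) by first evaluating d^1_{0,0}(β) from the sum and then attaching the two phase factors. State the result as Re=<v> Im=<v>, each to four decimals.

Split into d^1_{0,0}(β=2.0484) × two z-phases.
With c≡cos(β/2)=0.519782 and s≡sin(β/2)=0.854299, N=[1·1·1·1]^{1/2}=1.000000
Admissible k: 0..1 (factorial args all ≥0)
  k=0: (−1)^0·1.0000/(1)·0.5198^2·0.8543^0 = +0.270174
  k=1: (−1)^1·1.0000/(1)·0.5198^0·0.8543^2 = -0.729826
d^1_{0,0}(2.0484) = +0.270174 -0.729826 = -0.459652
D = (+1.000000+0.000000i)·(-0.459652)·(+1.000000+0.000000i) = -0.459652+0.000000i

Re=-0.4597 Im=0.0000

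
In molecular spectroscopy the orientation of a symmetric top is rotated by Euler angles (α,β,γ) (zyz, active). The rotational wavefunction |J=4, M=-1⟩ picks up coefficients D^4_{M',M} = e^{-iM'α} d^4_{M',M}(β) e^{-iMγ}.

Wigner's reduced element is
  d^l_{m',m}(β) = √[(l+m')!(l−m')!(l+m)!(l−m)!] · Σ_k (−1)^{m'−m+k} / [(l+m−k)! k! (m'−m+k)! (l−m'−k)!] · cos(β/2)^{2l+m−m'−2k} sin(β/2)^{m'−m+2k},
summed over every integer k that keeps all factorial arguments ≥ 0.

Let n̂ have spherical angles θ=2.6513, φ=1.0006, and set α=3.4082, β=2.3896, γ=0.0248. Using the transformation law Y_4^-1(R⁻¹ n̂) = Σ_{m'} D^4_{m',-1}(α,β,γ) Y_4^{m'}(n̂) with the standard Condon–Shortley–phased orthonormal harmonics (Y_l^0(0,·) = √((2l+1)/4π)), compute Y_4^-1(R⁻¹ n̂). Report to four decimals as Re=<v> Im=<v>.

Re=-0.3015 Im=-0.1194

Need the full column D^4_{m',-1} for m'=−4..4 at α=3.4082, β=2.3896, γ=0.0248.
cos(β/2)=0.367199, sin(β/2)=0.930142
d^4_{-4,-1}: single k=3 term ⇒ +0.040202;  D = +0.018549+0.035667i
d^4_{-3,-1}: k∈[2..3] ⇒ +0.016834 -0.180022 = -0.163188;  D = +0.110778+0.119827i
d^4_{-2,-1}: k∈[1..3] ⇒ +0.003552 -0.113963 +0.487492 = +0.377081;  D = +0.319881+0.199666i
d^4_{-1,-1}: k∈[0..3] ⇒ +0.000331 -0.031813 +0.408251 -0.873173 = -0.496405;  D = +0.475476+0.142617i
d^4_{0,-1}: k∈[0..3] ⇒ -0.003744 +0.144153 -0.924952 +0.989151 = +0.204608;  D = +0.204545+0.005074i
d^4_{1,-1}: k∈[0..3] ⇒ +0.021209 -0.408251 +1.309759 -0.560267 = +0.362450;  D = -0.351906+0.086792i
d^4_{2,-1}: k∈[0..2] ⇒ -0.075975 +0.731239 -0.938391 = -0.283128;  D = -0.247317+0.137825i
d^4_{3,-1}: k∈[0..1] ⇒ +0.180022 -0.693059 = -0.513038;  D = +0.366517-0.358989i
d^4_{4,-1}: single k=0 term ⇒ -0.257957;  D = -0.130220+0.222675i
Y_4^{m'}(θ=2.6513,φ=1.0006) and Σ D·Y over m':
  (+0.0185+0.0357i)·(-0.0142+0.0165i)  (+0.1108+0.1198i)·(+0.1142+0.0161i)  (+0.3199+0.1997i)·(-0.1377-0.2998i)  (+0.4755+0.1426i)·(-0.2597+0.4050i)  (+0.2045+0.0051i)·(+0.0901+0.0000i)  (-0.3519+0.0868i)·(+0.2597+0.4050i)  (-0.2473+0.1378i)·(-0.1377+0.2998i)  (+0.3665-0.3590i)·(-0.1142+0.0161i)  (-0.1302+0.2227i)·(-0.0142-0.0165i)
Y_4^-1(R⁻¹ n̂) = -0.301466-0.119395i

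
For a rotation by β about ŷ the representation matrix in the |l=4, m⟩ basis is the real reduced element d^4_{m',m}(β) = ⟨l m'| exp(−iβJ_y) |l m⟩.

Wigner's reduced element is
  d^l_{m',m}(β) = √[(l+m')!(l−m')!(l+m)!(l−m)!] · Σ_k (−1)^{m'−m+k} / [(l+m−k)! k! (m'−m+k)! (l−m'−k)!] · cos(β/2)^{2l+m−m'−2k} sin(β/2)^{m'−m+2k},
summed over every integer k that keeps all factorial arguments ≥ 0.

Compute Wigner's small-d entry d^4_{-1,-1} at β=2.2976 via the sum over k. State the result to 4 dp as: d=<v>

d=-0.4404

d^4_{-1,-1}(β=2.2976) via Wigner's sum:
With c≡cos(β/2)=0.409582 and s≡sin(β/2)=0.912273, N=[6·120·6·120]^{1/2}=720.000000
Admissible k: 0..3 (factorial args all ≥0)
  k=0: (−1)^0·720.0000/(720)·0.4096^8·0.9123^0 = +0.000792
  k=1: (−1)^1·720.0000/(48)·0.4096^6·0.9123^2 = -0.058937
  k=2: (−1)^2·720.0000/(24)·0.4096^4·0.9123^4 = +0.584771
  k=3: (−1)^3·720.0000/(72)·0.4096^2·0.9123^6 = -0.967012
d^4_{-1,-1}(2.2976) = +0.000792 -0.058937 +0.584771 -0.967012 = -0.440386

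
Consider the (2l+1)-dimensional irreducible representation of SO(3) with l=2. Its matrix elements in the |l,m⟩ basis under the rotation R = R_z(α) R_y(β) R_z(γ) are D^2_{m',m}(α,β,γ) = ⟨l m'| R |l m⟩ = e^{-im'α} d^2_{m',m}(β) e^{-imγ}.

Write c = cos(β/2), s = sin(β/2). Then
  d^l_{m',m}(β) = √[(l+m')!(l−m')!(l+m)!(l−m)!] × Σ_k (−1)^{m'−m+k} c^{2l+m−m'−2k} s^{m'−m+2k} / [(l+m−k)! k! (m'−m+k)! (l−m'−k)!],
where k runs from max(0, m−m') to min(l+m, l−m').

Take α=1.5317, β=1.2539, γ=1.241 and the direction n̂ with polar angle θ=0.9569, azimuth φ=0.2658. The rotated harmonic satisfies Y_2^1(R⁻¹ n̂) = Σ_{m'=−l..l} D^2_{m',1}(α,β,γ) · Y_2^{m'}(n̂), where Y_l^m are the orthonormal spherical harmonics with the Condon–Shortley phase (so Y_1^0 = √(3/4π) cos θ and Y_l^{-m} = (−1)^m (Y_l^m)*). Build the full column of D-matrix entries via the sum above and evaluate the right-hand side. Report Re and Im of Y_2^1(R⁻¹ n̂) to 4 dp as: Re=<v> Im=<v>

Need the full column D^2_{m',1} for m'=−2..2 at α=1.5317, β=1.2539, γ=1.241.
cos(β/2)=0.809821, sin(β/2)=0.586678
d^2_{-2,1}: single k=3 term ⇒ +0.327052;  D = -0.081422+0.316755i
d^2_{-1,1}: k∈[2..3] ⇒ +0.677170 -0.118467 = +0.558703;  D = +0.535262+0.160137i
d^2_{0,1}: k∈[1..2] ⇒ +0.763206 -0.400556 = +0.362650;  D = +0.117444-0.343106i
d^2_{1,1}: k∈[0..1] ⇒ +0.430086 -0.677170 = -0.247084;  D = +0.230462+0.089094i
d^2_{2,1}: single k=0 term ⇒ -0.623155;  D = +0.247246-0.572007i
Y_2^{m'}(θ=0.9569,φ=0.2658) and Σ D·Y over m':
  (-0.0814+0.3168i)·(+0.2225-0.1308i)  (+0.5353+0.1601i)·(+0.3510-0.0956i)  (+0.1174-0.3431i)·(-0.0014+0.0000i)  (+0.2305+0.0891i)·(-0.3510-0.0956i)  (+0.2472-0.5720i)·(+0.2225+0.1308i)
Y_2^1(R⁻¹ n̂) = +0.283803-0.061537i

Re=0.2838 Im=-0.0615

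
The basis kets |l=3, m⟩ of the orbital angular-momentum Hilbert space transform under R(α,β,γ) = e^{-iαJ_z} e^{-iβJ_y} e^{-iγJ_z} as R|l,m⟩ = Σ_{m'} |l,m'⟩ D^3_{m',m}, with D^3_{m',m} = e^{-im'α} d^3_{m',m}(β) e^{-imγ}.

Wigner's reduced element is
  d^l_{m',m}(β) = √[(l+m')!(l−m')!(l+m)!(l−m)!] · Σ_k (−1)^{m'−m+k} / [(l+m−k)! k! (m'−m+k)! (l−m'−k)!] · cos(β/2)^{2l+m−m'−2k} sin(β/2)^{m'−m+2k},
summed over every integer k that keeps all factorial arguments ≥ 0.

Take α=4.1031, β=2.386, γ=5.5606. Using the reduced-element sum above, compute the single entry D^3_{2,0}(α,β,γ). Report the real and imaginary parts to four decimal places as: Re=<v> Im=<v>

D^3_{2,0}(4.1031,2.386,5.5606) = e^{-i·2·4.1031}·d^3_{2,0}(2.386)·e^{-i·0·5.5606}. Compute d first:
With c≡cos(β/2)=0.368873 and s≡sin(β/2)=0.929480, N=[120·1·6·6]^{1/2}=65.726707
k∈{0,1} keeps every argument non-negative
  k=0: (−1)^2·65.7267/(12)·0.3689^4·0.9295^2 = +0.087609
  k=1: (−1)^3·65.7267/(12)·0.3689^2·0.9295^4 = -0.556256
d^3_{2,0}(2.386) = +0.087609 -0.556256 = -0.468647
Phases: e^{-i·(2)·4.1031}=-0.344981-0.938610i, e^{-i·(0)·5.5606}=+1.000000+0.000000i ⇒ D=+0.161674+0.439876i

Re=0.1617 Im=0.4399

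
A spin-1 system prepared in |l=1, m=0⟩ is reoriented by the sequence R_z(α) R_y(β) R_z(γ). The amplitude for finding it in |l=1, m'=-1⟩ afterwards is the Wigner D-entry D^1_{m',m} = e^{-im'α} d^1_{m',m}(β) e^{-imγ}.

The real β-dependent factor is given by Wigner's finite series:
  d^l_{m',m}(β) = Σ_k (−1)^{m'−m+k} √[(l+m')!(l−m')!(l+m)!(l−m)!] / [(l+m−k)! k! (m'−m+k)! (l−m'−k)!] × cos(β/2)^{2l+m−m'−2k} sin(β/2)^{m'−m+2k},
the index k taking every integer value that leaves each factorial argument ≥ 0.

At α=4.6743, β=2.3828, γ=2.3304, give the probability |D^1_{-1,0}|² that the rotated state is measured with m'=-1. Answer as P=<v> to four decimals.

Split into d^1_{-1,0}(β=2.3828) × two z-phases.
Half-angle: c=0.370360, s=0.928888. N=√(1·2·1·1)=1.414214
k∈{1} keeps every argument non-negative
  k=1: (−1)^0·1.4142/(1)·0.3704^1·0.9289^1 = +0.486522
d^1_{-1,0}(2.3828) = +0.486522
|D^1_{-1,0}|² = |d^1_{-1,0}(β)|² = (+0.486522)² = 0.236704 (the z-rotation phases have unit modulus)

P=0.2367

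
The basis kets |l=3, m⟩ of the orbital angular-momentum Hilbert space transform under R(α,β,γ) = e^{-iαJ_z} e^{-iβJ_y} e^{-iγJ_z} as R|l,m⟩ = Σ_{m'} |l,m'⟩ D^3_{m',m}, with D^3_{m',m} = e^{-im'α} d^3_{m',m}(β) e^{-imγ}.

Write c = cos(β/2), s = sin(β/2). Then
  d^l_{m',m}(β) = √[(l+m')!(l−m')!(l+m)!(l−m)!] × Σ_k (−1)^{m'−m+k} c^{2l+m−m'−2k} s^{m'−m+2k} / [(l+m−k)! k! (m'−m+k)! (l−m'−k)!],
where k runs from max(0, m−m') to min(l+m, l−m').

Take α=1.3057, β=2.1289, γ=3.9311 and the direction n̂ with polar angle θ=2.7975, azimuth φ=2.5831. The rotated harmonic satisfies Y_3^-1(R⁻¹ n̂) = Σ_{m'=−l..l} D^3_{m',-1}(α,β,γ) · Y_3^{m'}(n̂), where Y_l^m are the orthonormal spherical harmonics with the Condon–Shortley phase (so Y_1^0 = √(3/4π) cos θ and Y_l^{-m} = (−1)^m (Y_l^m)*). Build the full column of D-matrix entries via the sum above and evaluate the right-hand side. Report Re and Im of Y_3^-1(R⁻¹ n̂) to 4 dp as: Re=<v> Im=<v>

Re=-0.1683 Im=-0.0675

Need the full column D^3_{m',-1} for m'=−3..3 at α=1.3057, β=2.1289, γ=3.9311.
cos(β/2)=0.484985, sin(β/2)=0.874522
d^3_{-3,-1}: single k=2 term ⇒ +0.163871;  D = +0.000947+0.163868i
d^3_{-2,-1}: k∈[1..2] ⇒ +0.074202 -0.482534 = -0.408333;  D = -0.394681-0.104704i
d^3_{-1,-1}: k∈[0..2] ⇒ +0.013013 -0.338490 +0.825452 = +0.499975;  D = +0.250339-0.432788i
d^3_{0,-1}: k∈[0..2] ⇒ -0.081284 +0.792885 -0.859357 = -0.147756;  D = +0.104049+0.104908i
d^3_{1,-1}: k∈[0..2] ⇒ +0.253868 -1.100603 +0.447327 = -0.399408;  D = +0.347367-0.197137i
d^3_{2,-1}: k∈[0..1] ⇒ -0.482534 +0.784482 = +0.301948;  D = +0.075024+0.292479i
d^3_{3,-1}: single k=0 term ⇒ +0.532827;  D = +0.532775+0.007459i
Y_3^{m'}(θ=2.7975,φ=2.5831) and Σ D·Y over m':
  (+0.0009+0.1639i)·(+0.0017-0.0159i)  (-0.3947-0.1047i)·(-0.0480-0.0984i)  (+0.2503-0.4328i)·(-0.3172-0.1982i)  (+0.1040+0.1049i)·(-0.5027+0.0000i)  (+0.3474-0.1971i)·(+0.3172-0.1982i)  (+0.0750+0.2925i)·(-0.0480+0.0984i)  (+0.5328+0.0075i)·(-0.0017-0.0159i)
Y_3^-1(R⁻¹ n̂) = -0.168290-0.067492i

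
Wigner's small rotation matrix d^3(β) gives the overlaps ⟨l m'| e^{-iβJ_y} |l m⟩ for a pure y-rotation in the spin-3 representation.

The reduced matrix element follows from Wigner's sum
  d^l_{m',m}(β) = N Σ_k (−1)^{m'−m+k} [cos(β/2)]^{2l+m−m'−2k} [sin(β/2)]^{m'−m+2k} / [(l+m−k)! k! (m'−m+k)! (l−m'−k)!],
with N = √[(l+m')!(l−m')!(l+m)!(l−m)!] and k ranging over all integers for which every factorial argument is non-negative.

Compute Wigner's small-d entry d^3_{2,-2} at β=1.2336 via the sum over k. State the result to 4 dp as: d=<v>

d=0.3350

d^3_{2,-2}(β=1.2336) via Wigner's sum:
With c≡cos(β/2)=0.815734 and s≡sin(β/2)=0.578428, N=[120·1·1·120]^{1/2}=120.000000
k: max(0,(-2)−(2))=0 … min(3+(-2),3−(2))=1
  k=0: (−1)^4·120.0000/(24)·0.8157^2·0.5784^4 = +0.372446
  k=1: (−1)^5·120.0000/(120)·0.8157^0·0.5784^6 = -0.037454
d^3_{2,-2}(1.2336) = +0.372446 -0.037454 = +0.334992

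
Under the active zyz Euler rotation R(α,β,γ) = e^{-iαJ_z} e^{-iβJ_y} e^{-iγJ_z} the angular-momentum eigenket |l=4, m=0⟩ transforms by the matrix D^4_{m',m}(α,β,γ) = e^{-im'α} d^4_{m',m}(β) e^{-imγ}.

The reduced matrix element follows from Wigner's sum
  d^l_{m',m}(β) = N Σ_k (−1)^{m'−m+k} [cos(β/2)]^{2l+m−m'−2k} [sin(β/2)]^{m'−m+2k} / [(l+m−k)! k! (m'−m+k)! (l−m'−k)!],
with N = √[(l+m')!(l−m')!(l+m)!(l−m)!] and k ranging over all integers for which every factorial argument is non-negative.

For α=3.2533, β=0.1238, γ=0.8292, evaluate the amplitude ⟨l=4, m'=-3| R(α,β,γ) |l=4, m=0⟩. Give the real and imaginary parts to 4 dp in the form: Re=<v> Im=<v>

Split into d^4_{-3,0}(β=0.1238) × two z-phases.
Half-angle: c=0.998085, s=0.061860. N=√(1·5040·24·24)=1703.830978
The bounds max(0,m−m')=3 and min(l+m,l−m')=4 give 2 terms
  k=3: (−1)^0·1703.8310/(144)·0.9981^5·0.0619^3 = +0.002774
  k=4: (−1)^1·1703.8310/(144)·0.9981^3·0.0619^5 = -0.000011
d^4_{-3,0}(0.1238) = +0.002774 -0.000011 = +0.002764
Phases: e^{-i·(-3)·3.2533}=-0.944370-0.328884i, e^{-i·(0)·0.8292}=+1.000000+0.000000i ⇒ D=-0.002610-0.000909i

Re=-0.0026 Im=-0.0009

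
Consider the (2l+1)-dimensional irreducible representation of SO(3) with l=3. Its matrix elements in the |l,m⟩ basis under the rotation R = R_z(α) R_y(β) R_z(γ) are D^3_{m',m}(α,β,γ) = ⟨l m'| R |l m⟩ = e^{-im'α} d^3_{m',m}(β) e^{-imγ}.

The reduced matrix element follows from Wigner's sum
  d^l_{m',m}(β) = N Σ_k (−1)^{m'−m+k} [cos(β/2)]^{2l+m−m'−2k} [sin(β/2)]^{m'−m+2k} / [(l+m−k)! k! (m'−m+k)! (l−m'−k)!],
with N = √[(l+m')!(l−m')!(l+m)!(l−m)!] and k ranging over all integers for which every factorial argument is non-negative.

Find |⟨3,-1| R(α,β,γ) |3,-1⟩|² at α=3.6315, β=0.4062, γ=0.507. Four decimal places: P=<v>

Split into d^3_{-1,-1}(β=0.4062) × two z-phases.
c=cos(0.4062/2)=0.979446, s=sin(0.4062/2)=0.201707; N=√[2·24·2·24]=48.000000
k∈{0,1,2} keeps every argument non-negative
  k=0: (−1)^0·48.0000/(48)·0.9794^6·0.2017^0 = +0.882842
  k=1: (−1)^1·48.0000/(6)·0.9794^4·0.2017^2 = -0.299538
  k=2: (−1)^2·48.0000/(8)·0.9794^2·0.2017^4 = +0.009528
d^3_{-1,-1}(0.4062) = +0.882842 -0.299538 +0.009528 = +0.592832
|D^3_{-1,-1}|² = |d^3_{-1,-1}(β)|² = (+0.592832)² = 0.351449 (the z-rotation phases have unit modulus)

P=0.3514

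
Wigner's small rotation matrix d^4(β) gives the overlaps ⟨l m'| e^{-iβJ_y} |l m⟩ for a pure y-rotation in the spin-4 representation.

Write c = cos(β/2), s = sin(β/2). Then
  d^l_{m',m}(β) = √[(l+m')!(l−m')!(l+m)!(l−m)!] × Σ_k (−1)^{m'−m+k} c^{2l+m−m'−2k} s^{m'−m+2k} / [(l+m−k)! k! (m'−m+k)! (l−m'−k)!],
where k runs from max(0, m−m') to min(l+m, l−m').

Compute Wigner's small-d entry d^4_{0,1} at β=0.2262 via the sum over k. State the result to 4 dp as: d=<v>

d^4_{0,1}(β=0.2262) via Wigner's sum:
c=cos(0.2262/2)=0.993611, s=sin(0.2262/2)=0.112859; N=√[24·24·120·6]=643.987578
Admissible k: 1..4 (factorial args all ≥0)
  k=1: (−1)^0·643.9876/(144)·0.9936^7·0.1129^1 = +0.482576
  k=2: (−1)^1·643.9876/(24)·0.9936^5·0.1129^3 = -0.037356
  k=3: (−1)^2·643.9876/(24)·0.9936^3·0.1129^5 = +0.000482
  k=4: (−1)^3·643.9876/(144)·0.9936^1·0.1129^7 = -0.000001
d^4_{0,1}(0.2262) = +0.482576 -0.037356 +0.000482 -0.000001 = +0.445702

d=0.4457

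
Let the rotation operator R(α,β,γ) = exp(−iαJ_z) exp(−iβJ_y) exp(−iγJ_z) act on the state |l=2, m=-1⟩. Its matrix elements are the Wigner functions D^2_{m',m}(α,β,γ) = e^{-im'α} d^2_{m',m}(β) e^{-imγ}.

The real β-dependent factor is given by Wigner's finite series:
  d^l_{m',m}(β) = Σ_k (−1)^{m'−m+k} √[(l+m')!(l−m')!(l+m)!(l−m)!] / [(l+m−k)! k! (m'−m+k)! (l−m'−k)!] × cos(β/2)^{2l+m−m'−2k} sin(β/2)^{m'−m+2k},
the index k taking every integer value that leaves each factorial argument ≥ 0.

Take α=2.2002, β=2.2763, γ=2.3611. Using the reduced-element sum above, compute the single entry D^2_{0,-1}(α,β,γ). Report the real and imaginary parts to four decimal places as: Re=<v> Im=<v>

Re=-0.4296 Im=0.4254

First d^2_{0,-1}(β=2.2763), then the phase factors e^{-i(0)α} and e^{-i(-1)γ}:
With c≡cos(β/2)=0.419275 and s≡sin(β/2)=0.907859, N=[2·2·1·6]^{1/2}=4.898979
Admissible k: 0..1 (factorial args all ≥0)
  k=0: (−1)^1·4.8990/(2)·0.4193^3·0.9079^1 = -0.163904
  k=1: (−1)^2·4.8990/(2)·0.4193^1·0.9079^3 = +0.768476
d^2_{0,-1}(2.2763) = -0.163904 +0.768476 = +0.604571
Phases: e^{-i·(0)·2.2002}=+1.000000+0.000000i, e^{-i·(-1)·2.3611}=-0.710567+0.703630i ⇒ D=-0.429588+0.425394i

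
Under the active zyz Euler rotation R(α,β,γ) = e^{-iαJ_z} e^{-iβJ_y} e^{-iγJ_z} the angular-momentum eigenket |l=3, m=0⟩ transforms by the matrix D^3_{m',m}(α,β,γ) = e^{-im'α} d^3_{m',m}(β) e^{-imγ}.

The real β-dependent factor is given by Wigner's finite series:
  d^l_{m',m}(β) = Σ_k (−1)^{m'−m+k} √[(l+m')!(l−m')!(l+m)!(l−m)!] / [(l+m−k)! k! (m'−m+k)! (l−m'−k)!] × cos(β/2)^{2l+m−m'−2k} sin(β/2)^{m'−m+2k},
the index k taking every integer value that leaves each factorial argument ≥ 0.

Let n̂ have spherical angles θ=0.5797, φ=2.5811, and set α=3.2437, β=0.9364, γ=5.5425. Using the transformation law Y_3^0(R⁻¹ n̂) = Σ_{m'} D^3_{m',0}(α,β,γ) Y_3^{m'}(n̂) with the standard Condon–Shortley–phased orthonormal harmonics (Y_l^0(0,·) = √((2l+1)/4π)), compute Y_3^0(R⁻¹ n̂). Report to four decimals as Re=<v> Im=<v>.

Re=0.1760 Im=0.0000

Need the full column D^3_{m',0} for m'=−3..3 at α=3.2437, β=0.9364, γ=5.5425.
cos(β/2)=0.892382, sin(β/2)=0.451281
d^3_{-3,0}: single k=3 term ⇒ +0.292084;  D = -0.278487-0.088079i
d^3_{-2,0}: k∈[2..3] ⇒ +0.707388 -0.180905 = +0.526483;  D = +0.515543+0.106770i
d^3_{-1,0}: k∈[1..3] ⇒ +0.884691 -0.678742 +0.057860 = +0.263808;  D = -0.262434-0.026890i
d^3_{0,0}: k∈[0..3] ⇒ +0.505016 -1.162357 +0.297256 -0.008447 = -0.368531;  D = -0.368531+0.000000i
d^3_{1,0}: k∈[0..2] ⇒ -0.884691 +0.678742 -0.057860 = -0.263808;  D = +0.262434-0.026890i
d^3_{2,0}: k∈[0..1] ⇒ +0.707388 -0.180905 = +0.526483;  D = +0.515543-0.106770i
d^3_{3,0}: single k=0 term ⇒ -0.292084;  D = +0.278487-0.088079i
Y_3^{m'}(θ=0.5797,φ=2.5811) and Σ D·Y over m':
  (-0.2785-0.0881i)·(+0.0076-0.0682i)  (+0.5155+0.1068i)·(+0.1115+0.2310i)  (-0.2624-0.0269i)·(-0.3748-0.2352i)  (-0.3685+0.0000i)·(+0.1560+0.0000i)  (+0.2624-0.0269i)·(+0.3748-0.2352i)  (+0.5155-0.1068i)·(+0.1115-0.2310i)  (+0.2785-0.0881i)·(-0.0076-0.0682i)
Y_3^0(R⁻¹ n̂) = +0.176035-0.000000i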